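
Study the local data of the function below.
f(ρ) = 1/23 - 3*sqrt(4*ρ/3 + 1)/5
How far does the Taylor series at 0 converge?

Branch term (-3/5)*sqrt(1 - ρ/(-3/4)): its argument vanishes at ρ = -3/4, a square-root branch point, modulus 3/4.
The radius of convergence is the smallest modulus among the singular points: 3/4.

The radius of convergence is 3/4.


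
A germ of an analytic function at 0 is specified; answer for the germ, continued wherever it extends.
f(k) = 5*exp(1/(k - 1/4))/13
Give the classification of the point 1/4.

The point is an essential singularity.

The exponent 1/(k - (1/4)) has a pole at 1/4, so exp(1/(k - (1/4))) takes every nonzero value near it: an essential singularity (not a pole of any order).


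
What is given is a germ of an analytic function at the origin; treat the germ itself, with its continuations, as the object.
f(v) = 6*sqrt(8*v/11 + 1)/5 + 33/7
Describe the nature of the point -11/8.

The point is an algebraic (square-root) branch point.

The term (6/5)*sqrt(1 - v/(-11/8)) has argument 1 - -11/8/(-11/8) = 0 at -11/8: a square-root (algebraic, two-sheeted) branch point; the remaining terms are analytic or single-valued there.


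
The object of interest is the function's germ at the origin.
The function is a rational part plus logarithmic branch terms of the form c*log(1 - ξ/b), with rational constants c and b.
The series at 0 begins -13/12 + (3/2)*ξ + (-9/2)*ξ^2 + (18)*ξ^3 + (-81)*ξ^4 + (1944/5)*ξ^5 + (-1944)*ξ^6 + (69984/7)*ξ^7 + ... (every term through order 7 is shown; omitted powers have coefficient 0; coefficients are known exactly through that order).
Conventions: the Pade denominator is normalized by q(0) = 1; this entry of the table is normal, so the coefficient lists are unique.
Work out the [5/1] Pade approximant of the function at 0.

The Pade approximant has numerator coefficients [-13/12, -47/12, 3, -9/2, 9, -81/5]; denominator coefficients [1, 5].

Taylor coefficients needed (read off): a_0 = -13/12, a_1 = 3/2, a_2 = -9/2, a_3 = 18, a_4 = -81, a_5 = 1944/5, a_6 = -1944.
Write the denominator as Q(ξ) = 1 + q1*ξ. Requiring Q*f - P = O(ξ^7) with deg P <= 5 kills the coefficients of ξ^6..ξ^6 in Q*f:
  ξ^6: a_6 + q1*a_5 = 0, i.e. -1944 + (1944/5)*q1 = 0.
Solving this linear system: q1 = 5.
The numerator is Q*f truncated at degree 5: P0 = a_0 = -13/12; P1 = a_1 + q1*a_0 = -47/12; P2 = a_2 + q1*a_1 = 3; P3 = a_3 + q1*a_2 = -9/2; P4 = a_4 + q1*a_3 = 9; P5 = a_5 + q1*a_4 = -81/5.


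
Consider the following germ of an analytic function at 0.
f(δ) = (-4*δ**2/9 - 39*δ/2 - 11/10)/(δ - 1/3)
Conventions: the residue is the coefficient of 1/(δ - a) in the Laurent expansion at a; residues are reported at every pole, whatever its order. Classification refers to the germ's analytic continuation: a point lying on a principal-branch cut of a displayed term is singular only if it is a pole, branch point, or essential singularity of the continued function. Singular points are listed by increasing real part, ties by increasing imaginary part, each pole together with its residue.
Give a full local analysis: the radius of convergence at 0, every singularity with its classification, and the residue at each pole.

Denominator factor (δ - 1/3): pole of order 1 at 1/3, modulus 1/3.
The radius of convergence is the smallest modulus among the singular points: 1/3.
At the order-1 pole 1/3 set g(δ) = (δ - (1/3))*f(δ) = -4*δ**2/9 - 39*δ/2 - 11/10.
Simple pole: residue = g(a) at a = 1/3, which is -3098/405.

Radius of convergence at 0: 1/3.
At 1/3: a pole of order 1; residue -3098/405.


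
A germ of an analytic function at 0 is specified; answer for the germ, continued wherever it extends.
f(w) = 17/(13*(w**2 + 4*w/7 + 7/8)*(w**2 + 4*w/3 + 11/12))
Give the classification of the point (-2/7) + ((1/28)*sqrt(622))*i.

The point is a pole of order 1.

The denominator factor w**2 + 4*w/7 + 7/8 vanishes at (-2/7) + ((1/28)*sqrt(622))*i and appears to the power 1; the numerator there equals 17/13, nonzero, and no other factor vanishes.
Hence a pole whose order is the multiplicity, 1.


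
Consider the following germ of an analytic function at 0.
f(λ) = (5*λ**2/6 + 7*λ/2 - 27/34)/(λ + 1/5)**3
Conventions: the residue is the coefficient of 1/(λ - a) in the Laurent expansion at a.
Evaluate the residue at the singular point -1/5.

At the order-3 pole -1/5 set g(λ) = (λ - (-1/5))^3*f(λ) = 5*λ**2/6 + 7*λ/2 - 27/34.
Order-3 pole: residue = g''(a)/2; g''(-1/5) = 5/3, so the residue is 5/6.

The residue is 5/6.


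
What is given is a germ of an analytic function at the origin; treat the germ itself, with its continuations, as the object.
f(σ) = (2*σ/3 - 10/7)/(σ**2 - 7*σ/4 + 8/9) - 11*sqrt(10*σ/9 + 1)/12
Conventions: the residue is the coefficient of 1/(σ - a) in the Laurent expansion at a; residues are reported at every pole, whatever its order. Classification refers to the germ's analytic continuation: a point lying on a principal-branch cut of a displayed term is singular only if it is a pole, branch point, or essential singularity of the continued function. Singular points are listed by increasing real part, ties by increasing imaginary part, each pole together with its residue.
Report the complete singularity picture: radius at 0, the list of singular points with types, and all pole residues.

Denominator factor (σ**2 - 7*σ/4 + 8/9): discriminant -71/144, complex-conjugate roots (7/8) + ((1/24)*sqrt(71))*i and (7/8) - ((1/24)*sqrt(71))*i; poles of order 1, moduli (2/3)*sqrt(2) and (2/3)*sqrt(2).
Branch term (-11/12)*sqrt(1 - σ/(-9/10)): its argument vanishes at σ = -9/10, a square-root branch point, modulus 9/10.
The radius of convergence is the smallest modulus among the singular points: 9/10.
The branch term is analytic at (7/8) - ((1/24)*sqrt(71))*i and contributes nothing to the residue; only the rational part matters.
The factor σ**2 - 7*σ/4 + 8/9 splits as (σ - a)(σ - a') with a = (7/8) - ((1/24)*sqrt(71))*i, a' = (7/8) + ((1/24)*sqrt(71))*i. At the order-1 pole a set g(σ) = (σ - a)*(rational part) = [2*σ/3 - 10/7] / (σ - a').
Simple pole: residue = g(a) at a = (7/8) - ((1/24)*sqrt(71))*i, which is (1/3) - ((1/7)*sqrt(71))*i.
The branch term is analytic at (7/8) + ((1/24)*sqrt(71))*i and contributes nothing to the residue; only the rational part matters.
The factor σ**2 - 7*σ/4 + 8/9 splits as (σ - a)(σ - a') with a = (7/8) + ((1/24)*sqrt(71))*i, a' = (7/8) - ((1/24)*sqrt(71))*i. At the order-1 pole a set g(σ) = (σ - a)*(rational part) = [2*σ/3 - 10/7] / (σ - a').
Simple pole: residue = g(a) at a = (7/8) + ((1/24)*sqrt(71))*i, which is (1/3) + ((1/7)*sqrt(71))*i.
List the singular points by increasing real part (a conjugate pair: the negative imaginary part first).

Radius of convergence at 0: 9/10.
At -9/10: an algebraic (square-root) branch point.
At (7/8) - ((1/24)*sqrt(71))*i: a pole of order 1; residue (1/3) - ((1/7)*sqrt(71))*i.
At (7/8) + ((1/24)*sqrt(71))*i: a pole of order 1; residue (1/3) + ((1/7)*sqrt(71))*i.


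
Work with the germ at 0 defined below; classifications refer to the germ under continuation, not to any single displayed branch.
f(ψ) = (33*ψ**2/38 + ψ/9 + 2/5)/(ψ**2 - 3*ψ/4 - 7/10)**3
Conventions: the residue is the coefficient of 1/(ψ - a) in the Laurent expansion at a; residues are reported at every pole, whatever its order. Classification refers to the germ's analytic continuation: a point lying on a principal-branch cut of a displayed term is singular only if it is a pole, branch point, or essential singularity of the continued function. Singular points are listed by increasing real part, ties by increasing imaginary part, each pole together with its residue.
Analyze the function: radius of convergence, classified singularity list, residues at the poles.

Radius of convergence at 0: -3/8 + (1/40)*sqrt(1345).
At 3/8 - (1/40)*sqrt(1345): a pole of order 3; residue -(935200/369837071)*sqrt(1345).
At 3/8 + (1/40)*sqrt(1345): a pole of order 3; residue (935200/369837071)*sqrt(1345).

Denominator factor (ψ**2 - 3*ψ/4 - 7/10)^3: discriminant 269/80, real irrational roots 3/8 + (1/40)*sqrt(1345) and 3/8 - (1/40)*sqrt(1345); poles of order 3, moduli 3/8 + (1/40)*sqrt(1345) and -3/8 + (1/40)*sqrt(1345).
The radius of convergence is the smallest modulus among the singular points: -3/8 + (1/40)*sqrt(1345).
The factor ψ**2 - 3*ψ/4 - 7/10 splits as (ψ - a)(ψ - a') with a = 3/8 - (1/40)*sqrt(1345), a' = 3/8 + (1/40)*sqrt(1345). At the order-3 pole a set g(ψ) = (ψ - a)^3*f(ψ) = [33*ψ**2/38 + ψ/9 + 2/5] / (ψ - a')^3.
Order-3 pole: residue = g''(a)/2; g''(3/8 - (1/40)*sqrt(1345)) = -(1870400/369837071)*sqrt(1345), so the residue is -(935200/369837071)*sqrt(1345).
The factor ψ**2 - 3*ψ/4 - 7/10 splits as (ψ - a)(ψ - a') with a = 3/8 + (1/40)*sqrt(1345), a' = 3/8 - (1/40)*sqrt(1345). At the order-3 pole a set g(ψ) = (ψ - a)^3*f(ψ) = [33*ψ**2/38 + ψ/9 + 2/5] / (ψ - a')^3.
Order-3 pole: residue = g''(a)/2; g''(3/8 + (1/40)*sqrt(1345)) = (1870400/369837071)*sqrt(1345), so the residue is (935200/369837071)*sqrt(1345).
List the singular points by increasing real part (a conjugate pair: the negative imaginary part first).


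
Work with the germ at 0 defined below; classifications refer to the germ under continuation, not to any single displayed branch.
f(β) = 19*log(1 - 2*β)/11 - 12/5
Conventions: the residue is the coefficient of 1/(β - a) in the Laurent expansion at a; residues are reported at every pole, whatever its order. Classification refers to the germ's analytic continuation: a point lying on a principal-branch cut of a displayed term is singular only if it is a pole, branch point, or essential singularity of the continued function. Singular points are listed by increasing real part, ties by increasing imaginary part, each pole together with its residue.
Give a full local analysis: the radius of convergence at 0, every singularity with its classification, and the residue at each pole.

Branch term (19/11)*log(1 - β/(1/2)): its argument vanishes at β = 1/2, a logarithmic branch point, modulus 1/2.
The radius of convergence is the smallest modulus among the singular points: 1/2.

Radius of convergence at 0: 1/2.
At 1/2: a logarithmic branch point.


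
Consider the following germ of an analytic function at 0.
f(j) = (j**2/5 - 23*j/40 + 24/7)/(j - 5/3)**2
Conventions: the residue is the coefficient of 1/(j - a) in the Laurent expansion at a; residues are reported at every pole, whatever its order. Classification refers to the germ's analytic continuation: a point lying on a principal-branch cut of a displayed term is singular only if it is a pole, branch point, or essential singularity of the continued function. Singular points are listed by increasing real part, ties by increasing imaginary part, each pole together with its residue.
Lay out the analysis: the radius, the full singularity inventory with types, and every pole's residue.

Radius of convergence at 0: 5/3.
At 5/3: a pole of order 2; residue 11/120.

Denominator factor (j - 5/3)^2: pole of order 2 at 5/3, modulus 5/3.
The radius of convergence is the smallest modulus among the singular points: 5/3.
At the order-2 pole 5/3 set g(j) = (j - (5/3))^2*f(j) = j**2/5 - 23*j/40 + 24/7.
Order-2 pole: residue = g'(a); g'(5/3) = 11/120, so the residue is 11/120.


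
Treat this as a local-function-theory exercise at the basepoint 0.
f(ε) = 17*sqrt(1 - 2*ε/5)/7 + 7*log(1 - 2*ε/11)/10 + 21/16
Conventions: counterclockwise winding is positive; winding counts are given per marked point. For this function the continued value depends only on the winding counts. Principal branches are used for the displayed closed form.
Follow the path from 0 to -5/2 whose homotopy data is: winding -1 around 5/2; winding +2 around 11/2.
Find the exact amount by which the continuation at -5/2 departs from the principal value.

The rational part is single-valued and drops out of the difference; each branch term changes only by its own monodromy.
(7/10)*log(1 - ε/(11/2)): each positive loop around 11/2 adds 2*pi*i to the log, so winding +2 contributes (7/10)*(2)*2*pi*i = (14/5)*pi*i.
(17/7)*sqrt(1 - ε/(5/2)): winding -1 is odd, the square root flips sign, contributing -2*(17/7)*sqrt(1 - (-5/2)/(5/2)) = -2*(17/7)*sqrt(2) = -(34/7)*sqrt(2).
Summing the contributions at ε = -5/2 gives (-(34/7)*sqrt(2)) + ((14/5)*pi)*i.

Continued minus principal equals (-(34/7)*sqrt(2)) + ((14/5)*pi)*i.


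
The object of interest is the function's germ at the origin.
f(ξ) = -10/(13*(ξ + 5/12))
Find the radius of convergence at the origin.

Denominator factor (ξ + 5/12): pole of order 1 at -5/12, modulus 5/12.
The radius of convergence is the smallest modulus among the singular points: 5/12.

The radius of convergence is 5/12.


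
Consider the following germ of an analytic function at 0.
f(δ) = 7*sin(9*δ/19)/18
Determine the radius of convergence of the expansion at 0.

The factor -sin(9*δ/19) is entire and contributes no finite singular point.
The polynomial part has no poles.
No finite singular points: the Taylor series at 0 converges everywhere.

The radius of convergence is infinite.


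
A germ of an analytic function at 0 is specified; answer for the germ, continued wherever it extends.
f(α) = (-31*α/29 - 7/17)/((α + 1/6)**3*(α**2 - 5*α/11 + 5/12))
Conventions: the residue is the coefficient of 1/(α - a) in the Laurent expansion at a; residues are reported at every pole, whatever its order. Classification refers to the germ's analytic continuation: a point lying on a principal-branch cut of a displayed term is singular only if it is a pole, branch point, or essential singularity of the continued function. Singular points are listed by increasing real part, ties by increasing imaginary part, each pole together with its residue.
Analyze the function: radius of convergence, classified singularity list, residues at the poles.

Radius of convergence at 0: 1/6.
At -1/6: a pole of order 3; residue -1766520954/538714411.
At (5/22) - ((1/66)*sqrt(1590))*i: a pole of order 1; residue (883260477/538714411) + ((4276267182/142759318915)*sqrt(1590))*i.
At (5/22) + ((1/66)*sqrt(1590))*i: a pole of order 1; residue (883260477/538714411) - ((4276267182/142759318915)*sqrt(1590))*i.

Denominator factor (α + 1/6)^3: pole of order 3 at -1/6, modulus 1/6.
Denominator factor (α**2 - 5*α/11 + 5/12): discriminant -530/363, complex-conjugate roots (5/22) + ((1/66)*sqrt(1590))*i and (5/22) - ((1/66)*sqrt(1590))*i; poles of order 1, moduli (1/6)*sqrt(15) and (1/6)*sqrt(15).
The radius of convergence is the smallest modulus among the singular points: 1/6.
At the order-3 pole -1/6 set g(α) = (α - (-1/6))^3*f(α) = (-31*α/29 - 7/17)/(α**2 - 5*α/11 + 5/12).
Order-3 pole: residue = g''(a)/2; g''(-1/6) = -3533041908/538714411, so the residue is -1766520954/538714411.
The factor α**2 - 5*α/11 + 5/12 splits as (α - a)(α - a') with a = (5/22) - ((1/66)*sqrt(1590))*i, a' = (5/22) + ((1/66)*sqrt(1590))*i. At the order-1 pole a set g(α) = (α - a)*f(α) = [(-31*α/29 - 7/17)/(α + 1/6)**3] / (α - a').
Simple pole: residue = g(a) at a = (5/22) - ((1/66)*sqrt(1590))*i, which is (883260477/538714411) + ((4276267182/142759318915)*sqrt(1590))*i.
The factor α**2 - 5*α/11 + 5/12 splits as (α - a)(α - a') with a = (5/22) + ((1/66)*sqrt(1590))*i, a' = (5/22) - ((1/66)*sqrt(1590))*i. At the order-1 pole a set g(α) = (α - a)*f(α) = [(-31*α/29 - 7/17)/(α + 1/6)**3] / (α - a').
Simple pole: residue = g(a) at a = (5/22) + ((1/66)*sqrt(1590))*i, which is (883260477/538714411) - ((4276267182/142759318915)*sqrt(1590))*i.
List the singular points by increasing real part (a conjugate pair: the negative imaginary part first).


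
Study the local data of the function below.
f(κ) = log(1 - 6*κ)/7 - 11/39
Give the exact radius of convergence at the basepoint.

The radius of convergence is 1/6.

Branch term (1/7)*log(1 - κ/(1/6)): its argument vanishes at κ = 1/6, a logarithmic branch point, modulus 1/6.
The radius of convergence is the smallest modulus among the singular points: 1/6.


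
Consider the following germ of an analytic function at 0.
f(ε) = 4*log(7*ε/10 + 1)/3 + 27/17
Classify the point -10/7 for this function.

The term (4/3)*log(1 - ε/(-10/7)) has argument 1 - -10/7/(-10/7) = 0 at -10/7: a logarithmic (infinitely-sheeted) branch point; the remaining terms are analytic or single-valued there.

The point is a logarithmic branch point.


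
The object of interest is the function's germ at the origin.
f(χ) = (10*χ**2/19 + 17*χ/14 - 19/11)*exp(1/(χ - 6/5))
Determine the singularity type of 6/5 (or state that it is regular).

The exponent 1/(χ - (6/5)) has a pole at 6/5, so exp(1/(χ - (6/5))) takes every nonzero value near it: an essential singularity (not a pole of any order).

The point is an essential singularity.


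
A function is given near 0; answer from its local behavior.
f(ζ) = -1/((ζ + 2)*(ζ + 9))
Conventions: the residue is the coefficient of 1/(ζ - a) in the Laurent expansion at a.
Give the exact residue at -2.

The residue is -1/7.

At the order-1 pole -2 set g(ζ) = (ζ - (-2))*f(ζ) = -1/(ζ + 9).
Simple pole: residue = g(a) at a = -2, which is -1/7.


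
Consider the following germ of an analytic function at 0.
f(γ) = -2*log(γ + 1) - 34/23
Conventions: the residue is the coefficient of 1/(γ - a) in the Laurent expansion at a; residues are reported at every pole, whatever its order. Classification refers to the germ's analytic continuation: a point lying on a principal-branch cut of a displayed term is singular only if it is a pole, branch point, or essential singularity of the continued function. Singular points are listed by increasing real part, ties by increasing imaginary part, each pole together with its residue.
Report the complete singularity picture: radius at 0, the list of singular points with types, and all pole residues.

Branch term (-2)*log(1 - γ/(-1)): its argument vanishes at γ = -1, a logarithmic branch point, modulus 1.
The radius of convergence is the smallest modulus among the singular points: 1.

Radius of convergence at 0: 1.
At -1: a logarithmic branch point.


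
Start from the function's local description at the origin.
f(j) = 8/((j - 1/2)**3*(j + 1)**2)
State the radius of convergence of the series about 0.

The radius of convergence is 1/2.

Denominator factor (j - 1/2)^3: pole of order 3 at 1/2, modulus 1/2.
Denominator factor (j + 1)^2: pole of order 2 at -1, modulus 1.
The radius of convergence is the smallest modulus among the singular points: 1/2.


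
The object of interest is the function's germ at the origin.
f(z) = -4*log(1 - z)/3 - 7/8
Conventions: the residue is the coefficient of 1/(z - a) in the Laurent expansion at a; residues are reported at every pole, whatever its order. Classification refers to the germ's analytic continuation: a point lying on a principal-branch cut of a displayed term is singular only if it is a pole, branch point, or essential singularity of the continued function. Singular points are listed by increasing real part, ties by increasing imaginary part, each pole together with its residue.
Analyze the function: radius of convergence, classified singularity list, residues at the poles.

Branch term (-4/3)*log(1 - z/(1)): its argument vanishes at z = 1, a logarithmic branch point, modulus 1.
The radius of convergence is the smallest modulus among the singular points: 1.

Radius of convergence at 0: 1.
At 1: a logarithmic branch point.


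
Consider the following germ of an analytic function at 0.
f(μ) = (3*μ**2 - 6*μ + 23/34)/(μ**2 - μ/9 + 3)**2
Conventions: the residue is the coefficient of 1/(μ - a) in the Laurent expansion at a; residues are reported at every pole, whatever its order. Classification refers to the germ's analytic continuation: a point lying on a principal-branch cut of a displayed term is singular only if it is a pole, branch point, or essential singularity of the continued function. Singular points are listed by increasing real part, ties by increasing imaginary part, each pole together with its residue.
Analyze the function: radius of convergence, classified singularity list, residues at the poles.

Radius of convergence at 0: sqrt(3).
At (1/18) - ((1/18)*sqrt(971))*i: a pole of order 2; residue ((231579/16028297)*sqrt(971))*i.
At (1/18) + ((1/18)*sqrt(971))*i: a pole of order 2; residue -((231579/16028297)*sqrt(971))*i.


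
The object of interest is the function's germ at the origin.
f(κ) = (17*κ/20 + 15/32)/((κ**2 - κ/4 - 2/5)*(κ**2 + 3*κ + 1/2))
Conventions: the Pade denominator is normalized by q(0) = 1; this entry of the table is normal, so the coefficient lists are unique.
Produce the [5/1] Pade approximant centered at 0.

The Pade approximant has numerator coefficients [-75/32, -394277149279/201415112048, -687508228001/201415112048, -163693487799/50353778012, -604682489611/100707556024, -321141388169/50353778012]; denominator coefficients [1, 568683648915/100707556024].

Taylor coefficients needed (expand at 0): a_0 = -75/32, a_1 = 2887/256, a_2 = -137411/2048, a_3 = 6154287/16384, a_4 = -278807243/131072, a_5 = 12588444503/1048576, a_6 = -568683648915/8388608.
Write the denominator as Q(κ) = 1 + q1*κ. Requiring Q*f - P = O(κ^7) with deg P <= 5 kills the coefficients of κ^6..κ^6 in Q*f:
  κ^6: a_6 + q1*a_5 = 0, i.e. -568683648915/8388608 + (12588444503/1048576)*q1 = 0.
Solving this linear system: q1 = 568683648915/100707556024.
The numerator is Q*f truncated at degree 5: P0 = a_0 = -75/32; P1 = a_1 + q1*a_0 = -394277149279/201415112048; P2 = a_2 + q1*a_1 = -687508228001/201415112048; P3 = a_3 + q1*a_2 = -163693487799/50353778012; P4 = a_4 + q1*a_3 = -604682489611/100707556024; P5 = a_5 + q1*a_4 = -321141388169/50353778012.


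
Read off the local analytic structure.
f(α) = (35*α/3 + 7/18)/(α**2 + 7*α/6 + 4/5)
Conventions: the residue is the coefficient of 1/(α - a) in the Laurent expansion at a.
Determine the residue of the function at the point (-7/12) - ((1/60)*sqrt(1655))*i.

The factor α**2 + 7*α/6 + 4/5 splits as (α - a)(α - a') with a = (-7/12) - ((1/60)*sqrt(1655))*i, a' = (-7/12) + ((1/60)*sqrt(1655))*i. At the order-1 pole a set g(α) = (α - a)*f(α) = [35*α/3 + 7/18] / (α - a').
Simple pole: residue = g(a) at a = (-7/12) - ((1/60)*sqrt(1655))*i, which is (35/6) - ((77/662)*sqrt(1655))*i.

The residue is (35/6) - ((77/662)*sqrt(1655))*i.


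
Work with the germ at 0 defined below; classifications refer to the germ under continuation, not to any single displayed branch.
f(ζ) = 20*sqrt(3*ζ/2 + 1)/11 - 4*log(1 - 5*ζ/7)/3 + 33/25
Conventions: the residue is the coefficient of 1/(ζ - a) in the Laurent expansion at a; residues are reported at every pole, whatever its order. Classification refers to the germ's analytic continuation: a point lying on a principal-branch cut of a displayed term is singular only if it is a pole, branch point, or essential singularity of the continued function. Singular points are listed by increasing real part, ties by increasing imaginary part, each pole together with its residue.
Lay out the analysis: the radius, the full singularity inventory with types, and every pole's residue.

Branch term (-4/3)*log(1 - ζ/(7/5)): its argument vanishes at ζ = 7/5, a logarithmic branch point, modulus 7/5.
Branch term (20/11)*sqrt(1 - ζ/(-2/3)): its argument vanishes at ζ = -2/3, a square-root branch point, modulus 2/3.
The radius of convergence is the smallest modulus among the singular points: 2/3.
List the singular points by increasing real part (a conjugate pair: the negative imaginary part first).

Radius of convergence at 0: 2/3.
At -2/3: an algebraic (square-root) branch point.
At 7/5: a logarithmic branch point.


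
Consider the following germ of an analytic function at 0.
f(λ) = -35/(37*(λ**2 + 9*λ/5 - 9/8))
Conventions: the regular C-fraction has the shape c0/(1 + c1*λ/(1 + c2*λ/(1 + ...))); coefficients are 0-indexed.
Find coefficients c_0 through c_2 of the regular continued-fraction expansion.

The regular C-fraction coefficients are [280/333, -8/5, -5/9].

Taylor coefficients (expand at 0): a_0 = 280/333, a_1 = 448/333, a_2 = 43456/14985.
c0 = a_0 = 280/333. Peel one level at a time: if S = 1 + c*λ/S' with S'(0) = 1, then c is the λ-coefficient of S and S' = c*λ/(S - 1).
S_1 = c0/f = 1 + (-8/5)*λ + (-8/9)*λ^2 + ...; c1 = -8/5.
S_2 = c1*λ/(S_1 - 1) = 1 + (-5/9)*λ + ...; c2 = -5/9.


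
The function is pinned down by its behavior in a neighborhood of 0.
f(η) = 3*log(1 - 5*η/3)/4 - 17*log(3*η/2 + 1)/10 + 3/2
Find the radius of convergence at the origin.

Branch term (3/4)*log(1 - η/(3/5)): its argument vanishes at η = 3/5, a logarithmic branch point, modulus 3/5.
Branch term (-17/10)*log(1 - η/(-2/3)): its argument vanishes at η = -2/3, a logarithmic branch point, modulus 2/3.
The radius of convergence is the smallest modulus among the singular points: 3/5.

The radius of convergence is 3/5.


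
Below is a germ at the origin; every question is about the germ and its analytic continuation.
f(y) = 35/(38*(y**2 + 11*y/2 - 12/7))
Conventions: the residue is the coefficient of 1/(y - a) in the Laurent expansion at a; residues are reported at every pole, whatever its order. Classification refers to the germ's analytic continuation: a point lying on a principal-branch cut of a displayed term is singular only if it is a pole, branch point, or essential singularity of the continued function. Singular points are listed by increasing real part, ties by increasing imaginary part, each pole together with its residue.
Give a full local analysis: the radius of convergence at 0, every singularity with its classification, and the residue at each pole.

Denominator factor (y**2 + 11*y/2 - 12/7): discriminant 1039/28, real irrational roots -11/4 + (1/28)*sqrt(7273) and -11/4 - (1/28)*sqrt(7273); poles of order 1, moduli -11/4 + (1/28)*sqrt(7273) and 11/4 + (1/28)*sqrt(7273).
The radius of convergence is the smallest modulus among the singular points: -11/4 + (1/28)*sqrt(7273).
The factor y**2 + 11*y/2 - 12/7 splits as (y - a)(y - a') with a = -11/4 - (1/28)*sqrt(7273), a' = -11/4 + (1/28)*sqrt(7273). At the order-1 pole a set g(y) = (y - a)*f(y) = [35/38] / (y - a').
Simple pole: residue = g(a) at a = -11/4 - (1/28)*sqrt(7273), which is -(35/19741)*sqrt(7273).
The factor y**2 + 11*y/2 - 12/7 splits as (y - a)(y - a') with a = -11/4 + (1/28)*sqrt(7273), a' = -11/4 - (1/28)*sqrt(7273). At the order-1 pole a set g(y) = (y - a)*f(y) = [35/38] / (y - a').
Simple pole: residue = g(a) at a = -11/4 + (1/28)*sqrt(7273), which is (35/19741)*sqrt(7273).
List the singular points by increasing real part (a conjugate pair: the negative imaginary part first).

Radius of convergence at 0: -11/4 + (1/28)*sqrt(7273).
At -11/4 - (1/28)*sqrt(7273): a pole of order 1; residue -(35/19741)*sqrt(7273).
At -11/4 + (1/28)*sqrt(7273): a pole of order 1; residue (35/19741)*sqrt(7273).


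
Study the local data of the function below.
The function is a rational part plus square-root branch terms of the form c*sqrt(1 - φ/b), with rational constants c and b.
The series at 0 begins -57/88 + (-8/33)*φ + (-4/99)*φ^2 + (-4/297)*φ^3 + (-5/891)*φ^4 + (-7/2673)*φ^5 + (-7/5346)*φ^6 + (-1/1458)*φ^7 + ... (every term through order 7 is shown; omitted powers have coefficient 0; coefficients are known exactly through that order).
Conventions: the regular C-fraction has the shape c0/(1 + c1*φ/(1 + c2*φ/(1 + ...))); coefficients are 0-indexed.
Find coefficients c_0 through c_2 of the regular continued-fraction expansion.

The regular C-fraction coefficients are [-57/88, -64/171, 71/342].

Taylor coefficients (read off): a_0 = -57/88, a_1 = -8/33, a_2 = -4/99.
c0 = a_0 = -57/88. Peel one level at a time: if S = 1 + c*φ/S' with S'(0) = 1, then c is the φ-coefficient of S and S' = c*φ/(S - 1).
S_1 = c0/f = 1 + (-64/171)*φ + (2272/29241)*φ^2 + ...; c1 = -64/171.
S_2 = c1*φ/(S_1 - 1) = 1 + (71/342)*φ + ...; c2 = 71/342.


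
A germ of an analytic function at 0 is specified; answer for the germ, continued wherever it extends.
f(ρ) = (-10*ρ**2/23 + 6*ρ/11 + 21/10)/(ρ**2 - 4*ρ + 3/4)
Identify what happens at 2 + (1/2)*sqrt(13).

The point is a pole of order 1.

The denominator factor ρ**2 - 4*ρ + 3/4 vanishes at 2 + (1/2)*sqrt(13) and appears to the power 1; the numerator there equals 49/1265 - (151/253)*sqrt(13), nonzero, and no other factor vanishes.
Hence a pole whose order is the multiplicity, 1.


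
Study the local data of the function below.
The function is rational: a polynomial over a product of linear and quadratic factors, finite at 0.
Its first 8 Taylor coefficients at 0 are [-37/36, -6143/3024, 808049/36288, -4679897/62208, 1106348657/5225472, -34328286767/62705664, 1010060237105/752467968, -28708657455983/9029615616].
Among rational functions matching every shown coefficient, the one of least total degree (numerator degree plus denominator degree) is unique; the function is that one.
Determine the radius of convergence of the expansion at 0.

No rational of total degree below 6 reproduces all 8 coefficients; solving the [2/4] Pade equations on them gives f(σ) = (37*σ**2/3 - 40*σ/7 - 37/36)/((σ + 1/2)**2*(σ**2 - 5*σ/3 + 4)), whose expansion matches every shown term.
Denominator factor (σ + 1/2)^2: pole of order 2 at -1/2, modulus 1/2.
Denominator factor (σ**2 - 5*σ/3 + 4): discriminant -119/9, complex-conjugate roots (5/6) + ((1/6)*sqrt(119))*i and (5/6) - ((1/6)*sqrt(119))*i; poles of order 1, moduli 2 and 2.
The radius of convergence is the smallest modulus among the singular points: 1/2.

The radius of convergence is 1/2.


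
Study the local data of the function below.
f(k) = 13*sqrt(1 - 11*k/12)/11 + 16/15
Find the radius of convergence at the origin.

The radius of convergence is 12/11.

Branch term (13/11)*sqrt(1 - k/(12/11)): its argument vanishes at k = 12/11, a square-root branch point, modulus 12/11.
The radius of convergence is the smallest modulus among the singular points: 12/11.


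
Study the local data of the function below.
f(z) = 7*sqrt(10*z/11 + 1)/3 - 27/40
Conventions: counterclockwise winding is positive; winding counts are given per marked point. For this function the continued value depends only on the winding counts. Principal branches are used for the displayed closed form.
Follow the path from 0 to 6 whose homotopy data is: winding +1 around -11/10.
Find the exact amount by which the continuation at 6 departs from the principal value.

The rational part is single-valued and drops out of the difference; each branch term changes only by its own monodromy.
(7/3)*sqrt(1 - z/(-11/10)): winding +1 is odd, the square root flips sign, contributing -2*(7/3)*sqrt(1 - (6)/(-11/10)) = -2*(7/3)*sqrt(71/11) = -(14/33)*sqrt(781).
Summing the contributions at z = 6 gives -(14/33)*sqrt(781).

Continued minus principal equals -(14/33)*sqrt(781).


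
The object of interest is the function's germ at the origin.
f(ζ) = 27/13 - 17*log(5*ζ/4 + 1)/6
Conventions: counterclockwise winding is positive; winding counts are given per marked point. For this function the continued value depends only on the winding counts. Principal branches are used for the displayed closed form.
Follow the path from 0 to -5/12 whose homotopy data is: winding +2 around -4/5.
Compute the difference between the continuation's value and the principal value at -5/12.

Continued minus principal equals -(34/3)*pi*i.

The rational part is single-valued and drops out of the difference; each branch term changes only by its own monodromy.
(-17/6)*log(1 - ζ/(-4/5)): each positive loop around -4/5 adds 2*pi*i to the log, so winding +2 contributes (-17/6)*(2)*2*pi*i = -(34/3)*pi*i.
Summing the contributions at ζ = -5/12 gives -(34/3)*pi*i.


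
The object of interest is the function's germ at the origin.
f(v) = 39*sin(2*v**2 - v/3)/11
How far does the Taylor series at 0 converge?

The factor -sin(2*v**2 - v/3) is entire and contributes no finite singular point.
The polynomial part has no poles.
No finite singular points: the Taylor series at 0 converges everywhere.

The radius of convergence is infinite.


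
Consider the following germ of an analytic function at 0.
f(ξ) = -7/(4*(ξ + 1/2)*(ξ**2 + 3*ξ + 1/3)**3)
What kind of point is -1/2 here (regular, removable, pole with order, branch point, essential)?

The point is a pole of order 1.

The denominator factor ξ + 1/2 vanishes at -1/2 and appears to the power 1; the numerator there equals -7/4, nonzero, and no other factor vanishes.
Hence a pole whose order is the multiplicity, 1.


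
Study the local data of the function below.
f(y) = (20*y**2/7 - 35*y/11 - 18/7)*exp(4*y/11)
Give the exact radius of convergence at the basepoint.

The radius of convergence is infinite.

The factor exp(4*y/11) is entire and contributes no finite singular point.
The polynomial part has no poles.
No finite singular points: the Taylor series at 0 converges everywhere.


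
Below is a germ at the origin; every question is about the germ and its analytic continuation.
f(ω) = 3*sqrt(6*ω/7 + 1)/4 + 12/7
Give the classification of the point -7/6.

The term (3/4)*sqrt(1 - ω/(-7/6)) has argument 1 - -7/6/(-7/6) = 0 at -7/6: a square-root (algebraic, two-sheeted) branch point; the remaining terms are analytic or single-valued there.

The point is an algebraic (square-root) branch point.


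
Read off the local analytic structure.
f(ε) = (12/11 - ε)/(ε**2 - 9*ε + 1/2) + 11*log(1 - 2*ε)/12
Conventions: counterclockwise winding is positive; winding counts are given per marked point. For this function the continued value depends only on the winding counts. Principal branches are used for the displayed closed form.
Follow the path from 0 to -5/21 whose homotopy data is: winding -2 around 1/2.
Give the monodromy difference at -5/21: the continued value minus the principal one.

Continued minus principal equals -(11/3)*pi*i.

The rational part is single-valued and drops out of the difference; each branch term changes only by its own monodromy.
(11/12)*log(1 - ε/(1/2)): each positive loop around 1/2 adds 2*pi*i to the log, so winding -2 contributes (11/12)*(-2)*2*pi*i = -(11/3)*pi*i.
Summing the contributions at ε = -5/21 gives -(11/3)*pi*i.


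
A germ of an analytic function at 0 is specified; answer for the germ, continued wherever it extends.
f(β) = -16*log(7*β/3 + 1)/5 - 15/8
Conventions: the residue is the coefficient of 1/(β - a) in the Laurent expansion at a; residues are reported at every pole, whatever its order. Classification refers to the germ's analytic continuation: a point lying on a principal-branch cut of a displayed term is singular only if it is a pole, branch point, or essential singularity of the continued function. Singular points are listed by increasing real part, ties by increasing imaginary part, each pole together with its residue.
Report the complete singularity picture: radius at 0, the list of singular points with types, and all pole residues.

Branch term (-16/5)*log(1 - β/(-3/7)): its argument vanishes at β = -3/7, a logarithmic branch point, modulus 3/7.
The radius of convergence is the smallest modulus among the singular points: 3/7.

Radius of convergence at 0: 3/7.
At -3/7: a logarithmic branch point.


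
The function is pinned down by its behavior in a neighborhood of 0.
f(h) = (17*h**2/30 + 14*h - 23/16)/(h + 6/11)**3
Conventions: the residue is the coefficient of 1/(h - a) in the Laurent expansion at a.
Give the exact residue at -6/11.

At the order-3 pole -6/11 set g(h) = (h - (-6/11))^3*f(h) = 17*h**2/30 + 14*h - 23/16.
Order-3 pole: residue = g''(a)/2; g''(-6/11) = 17/15, so the residue is 17/30.

The residue is 17/30.


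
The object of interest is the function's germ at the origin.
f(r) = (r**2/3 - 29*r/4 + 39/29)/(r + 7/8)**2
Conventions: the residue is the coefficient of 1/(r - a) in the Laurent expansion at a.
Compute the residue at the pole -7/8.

At the order-2 pole -7/8 set g(r) = (r - (-7/8))^2*f(r) = r**2/3 - 29*r/4 + 39/29.
Order-2 pole: residue = g'(a); g'(-7/8) = -47/6, so the residue is -47/6.

The residue is -47/6.


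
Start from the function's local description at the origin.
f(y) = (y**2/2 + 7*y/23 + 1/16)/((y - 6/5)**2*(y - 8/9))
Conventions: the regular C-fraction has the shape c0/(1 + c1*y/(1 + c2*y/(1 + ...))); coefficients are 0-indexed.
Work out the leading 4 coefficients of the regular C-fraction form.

The regular C-fraction coefficients are [-25/512, -4229/552, 1214105/291801, -73282681949/61613400540].

Taylor coefficients (expand at 0): a_0 = -25/512, a_1 = -105725/282624, a_2 = -2960725/2260992, a_3 = -444842725/162791424.
c0 = a_0 = -25/512. Peel one level at a time: if S = 1 + c*y/S' with S'(0) = 1, then c is the y-coefficient of S and S' = c*y/(S - 1).
S_1 = c0/f = 1 + (-4229/552)*y + (1214105/38088)*y^2 + ...; c1 = -4229/552.
S_2 = c1*y/(S_1 - 1) = 1 + (1214105/291801)*y + (3186203563/643839876)*y^2 + ...; c2 = 1214105/291801.
S_3 = c2*y/(S_2 - 1) = 1 + (-73282681949/61613400540)*y + ...; c3 = -73282681949/61613400540.


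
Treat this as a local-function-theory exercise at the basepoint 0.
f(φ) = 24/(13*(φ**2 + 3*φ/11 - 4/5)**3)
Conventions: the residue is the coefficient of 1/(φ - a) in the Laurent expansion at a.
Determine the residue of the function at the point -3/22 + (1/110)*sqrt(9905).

The residue is (579783600/101064068833)*sqrt(9905).

The factor φ**2 + 3*φ/11 - 4/5 splits as (φ - a)(φ - a') with a = -3/22 + (1/110)*sqrt(9905), a' = -3/22 - (1/110)*sqrt(9905). At the order-3 pole a set g(φ) = (φ - a)^3*f(φ) = [24/13] / (φ - a')^3.
Order-3 pole: residue = g''(a)/2; g''(-3/22 + (1/110)*sqrt(9905)) = (1159567200/101064068833)*sqrt(9905), so the residue is (579783600/101064068833)*sqrt(9905).


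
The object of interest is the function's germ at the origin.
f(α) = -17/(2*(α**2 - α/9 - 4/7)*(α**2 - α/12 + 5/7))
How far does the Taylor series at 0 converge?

The radius of convergence is -1/18 + (1/126)*sqrt(9121).

Denominator factor (α**2 - α/9 - 4/7): discriminant 1303/567, real irrational roots 1/18 + (1/126)*sqrt(9121) and 1/18 - (1/126)*sqrt(9121); poles of order 1, moduli 1/18 + (1/126)*sqrt(9121) and -1/18 + (1/126)*sqrt(9121).
Denominator factor (α**2 - α/12 + 5/7): discriminant -2873/1008, complex-conjugate roots (1/24) + ((13/168)*sqrt(119))*i and (1/24) - ((13/168)*sqrt(119))*i; poles of order 1, moduli (1/7)*sqrt(35) and (1/7)*sqrt(35).
The radius of convergence is the smallest modulus among the singular points: -1/18 + (1/126)*sqrt(9121).


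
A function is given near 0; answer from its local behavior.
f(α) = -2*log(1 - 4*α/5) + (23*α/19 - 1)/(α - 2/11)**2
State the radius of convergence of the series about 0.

Denominator factor (α - 2/11)^2: pole of order 2 at 2/11, modulus 2/11.
Branch term (-2)*log(1 - α/(5/4)): its argument vanishes at α = 5/4, a logarithmic branch point, modulus 5/4.
The radius of convergence is the smallest modulus among the singular points: 2/11.

The radius of convergence is 2/11.


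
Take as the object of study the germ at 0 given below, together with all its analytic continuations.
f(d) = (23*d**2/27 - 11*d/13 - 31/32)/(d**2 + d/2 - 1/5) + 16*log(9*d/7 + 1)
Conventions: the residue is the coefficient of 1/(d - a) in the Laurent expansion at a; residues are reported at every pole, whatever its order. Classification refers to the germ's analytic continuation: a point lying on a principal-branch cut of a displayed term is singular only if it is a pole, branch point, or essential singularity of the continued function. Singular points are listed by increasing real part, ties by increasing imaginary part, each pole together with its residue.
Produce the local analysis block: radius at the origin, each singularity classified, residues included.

Denominator factor (d**2 + d/2 - 1/5): discriminant 21/20, real irrational roots -1/4 + (1/20)*sqrt(105) and -1/4 - (1/20)*sqrt(105); poles of order 1, moduli -1/4 + (1/20)*sqrt(105) and 1/4 + (1/20)*sqrt(105).
Branch term (16)*log(1 - d/(-7/9)): its argument vanishes at d = -7/9, a logarithmic branch point, modulus 7/9.
The radius of convergence is the smallest modulus among the singular points: -1/4 + (1/20)*sqrt(105).
The branch term is analytic at -1/4 - (1/20)*sqrt(105) and contributes nothing to the residue; only the rational part matters.
The factor d**2 + d/2 - 1/5 splits as (d - a)(d - a') with a = -1/4 - (1/20)*sqrt(105), a' = -1/4 + (1/20)*sqrt(105). At the order-1 pole a set g(d) = (d - a)*(rational part) = [23*d**2/27 - 11*d/13 - 31/32] / (d - a').
Simple pole: residue = g(a) at a = -1/4 - (1/20)*sqrt(105), which is -893/1404 + (26977/589680)*sqrt(105).
The branch term is analytic at -1/4 + (1/20)*sqrt(105) and contributes nothing to the residue; only the rational part matters.
The factor d**2 + d/2 - 1/5 splits as (d - a)(d - a') with a = -1/4 + (1/20)*sqrt(105), a' = -1/4 - (1/20)*sqrt(105). At the order-1 pole a set g(d) = (d - a)*(rational part) = [23*d**2/27 - 11*d/13 - 31/32] / (d - a').
Simple pole: residue = g(a) at a = -1/4 + (1/20)*sqrt(105), which is -893/1404 - (26977/589680)*sqrt(105).
List the singular points by increasing real part (a conjugate pair: the negative imaginary part first).

Radius of convergence at 0: -1/4 + (1/20)*sqrt(105).
At -7/9: a logarithmic branch point.
At -1/4 - (1/20)*sqrt(105): a pole of order 1; residue -893/1404 + (26977/589680)*sqrt(105).
At -1/4 + (1/20)*sqrt(105): a pole of order 1; residue -893/1404 - (26977/589680)*sqrt(105).
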